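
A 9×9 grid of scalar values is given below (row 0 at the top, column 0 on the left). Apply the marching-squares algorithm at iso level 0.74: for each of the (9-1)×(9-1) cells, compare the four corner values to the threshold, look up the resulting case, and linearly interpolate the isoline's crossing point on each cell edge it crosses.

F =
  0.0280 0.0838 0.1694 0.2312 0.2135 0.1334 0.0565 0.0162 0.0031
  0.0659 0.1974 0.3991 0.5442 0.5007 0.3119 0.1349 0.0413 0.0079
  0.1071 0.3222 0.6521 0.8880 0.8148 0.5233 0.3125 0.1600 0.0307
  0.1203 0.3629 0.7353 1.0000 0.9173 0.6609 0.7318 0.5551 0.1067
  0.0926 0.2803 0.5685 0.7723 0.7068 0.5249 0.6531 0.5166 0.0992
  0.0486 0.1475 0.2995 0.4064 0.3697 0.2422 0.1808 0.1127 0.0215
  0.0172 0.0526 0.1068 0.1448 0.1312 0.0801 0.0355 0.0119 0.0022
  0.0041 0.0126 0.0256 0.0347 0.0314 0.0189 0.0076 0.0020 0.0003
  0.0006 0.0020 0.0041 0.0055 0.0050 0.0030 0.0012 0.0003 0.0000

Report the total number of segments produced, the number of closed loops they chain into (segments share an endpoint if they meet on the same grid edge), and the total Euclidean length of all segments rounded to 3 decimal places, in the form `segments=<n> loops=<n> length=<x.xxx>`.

cell (1,2): code 0100 → (1.570,3.000)–(2.000,2.373)
cell (1,3): code 1100 → (1.762,4.000)–(1.570,3.000)
cell (1,4): code 1000 → (2.000,4.257)–(1.762,4.000)
cell (2,2): code 0110 → (2.000,2.373)–(3.000,2.018)
cell (2,4): code 1001 → (3.000,4.691)–(2.000,4.257)
cell (3,2): code 0110 → (3.000,2.018)–(4.000,2.842)
cell (3,3): code 1011 → (4.000,3.493)–(3.842,4.000)
cell (3,4): code 0001 → (3.842,4.000)–(3.000,4.691)
cell (4,2): code 0010 → (4.000,2.842)–(4.088,3.000)
cell (4,3): code 0001 → (4.088,3.000)–(4.000,3.493)
total: 10 segments, chained into 1 closed loop(s), length Σ = 7.879448

segments=10 loops=1 length=7.879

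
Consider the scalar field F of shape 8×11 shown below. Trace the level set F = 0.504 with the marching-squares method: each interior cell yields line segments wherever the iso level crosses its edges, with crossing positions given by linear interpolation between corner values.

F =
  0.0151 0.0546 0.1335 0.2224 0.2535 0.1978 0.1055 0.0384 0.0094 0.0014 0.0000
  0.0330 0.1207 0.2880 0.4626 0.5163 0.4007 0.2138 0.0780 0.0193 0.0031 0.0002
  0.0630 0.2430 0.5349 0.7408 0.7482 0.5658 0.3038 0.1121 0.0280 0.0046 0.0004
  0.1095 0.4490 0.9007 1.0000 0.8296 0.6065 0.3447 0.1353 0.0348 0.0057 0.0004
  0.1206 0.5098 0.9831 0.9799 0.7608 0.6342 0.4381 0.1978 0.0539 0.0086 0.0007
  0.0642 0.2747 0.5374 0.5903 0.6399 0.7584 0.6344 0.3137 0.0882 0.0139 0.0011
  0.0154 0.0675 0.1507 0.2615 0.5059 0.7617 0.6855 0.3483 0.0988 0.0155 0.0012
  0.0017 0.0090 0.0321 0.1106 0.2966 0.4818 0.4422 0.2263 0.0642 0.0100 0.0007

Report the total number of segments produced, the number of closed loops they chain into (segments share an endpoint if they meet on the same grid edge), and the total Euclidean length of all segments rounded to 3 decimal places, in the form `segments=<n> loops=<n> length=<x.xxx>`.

segments=24 loops=1 length=17.695

cell (0,3): code 0100 → (0.953,4.000)–(1.000,3.771)
cell (0,4): code 1000 → (1.000,4.106)–(0.953,4.000)
cell (1,1): code 0100 → (1.875,2.000)–(2.000,1.894)
cell (1,2): code 1100 → (1.149,3.000)–(1.875,2.000)
cell (1,3): code 1110 → (1.000,3.771)–(1.149,3.000)
cell (1,4): code 1101 → (1.626,5.000)–(1.000,4.106)
cell (1,5): code 1000 → (2.000,5.236)–(1.626,5.000)
cell (2,1): code 0110 → (2.000,1.894)–(3.000,1.122)
cell (2,5): code 1001 → (3.000,5.392)–(2.000,5.236)
cell (3,0): code 0100 → (3.905,1.000)–(4.000,0.985)
cell (3,1): code 1110 → (3.000,1.122)–(3.905,1.000)
cell (3,5): code 1001 → (4.000,5.664)–(3.000,5.392)
cell (4,0): code 0010 → (4.000,0.985)–(4.025,1.000)
cell (4,1): code 0111 → (4.025,1.000)–(5.000,1.873)
cell (4,5): code 1101 → (4.336,6.000)–(4.000,5.664)
cell (4,6): code 1000 → (5.000,6.407)–(4.336,6.000)
cell (5,1): code 0010 → (5.000,1.873)–(5.086,2.000)
cell (5,2): code 0011 → (5.086,2.000)–(5.262,3.000)
cell (5,3): code 0111 → (5.262,3.000)–(6.000,3.992)
cell (5,6): code 1001 → (6.000,6.538)–(5.000,6.407)
cell (6,3): code 0010 → (6.000,3.992)–(6.009,4.000)
cell (6,4): code 0011 → (6.009,4.000)–(6.921,5.000)
cell (6,5): code 0011 → (6.921,5.000)–(6.746,6.000)
cell (6,6): code 0001 → (6.746,6.000)–(6.000,6.538)
total: 24 segments, chained into 1 closed loop(s), length Σ = 17.695297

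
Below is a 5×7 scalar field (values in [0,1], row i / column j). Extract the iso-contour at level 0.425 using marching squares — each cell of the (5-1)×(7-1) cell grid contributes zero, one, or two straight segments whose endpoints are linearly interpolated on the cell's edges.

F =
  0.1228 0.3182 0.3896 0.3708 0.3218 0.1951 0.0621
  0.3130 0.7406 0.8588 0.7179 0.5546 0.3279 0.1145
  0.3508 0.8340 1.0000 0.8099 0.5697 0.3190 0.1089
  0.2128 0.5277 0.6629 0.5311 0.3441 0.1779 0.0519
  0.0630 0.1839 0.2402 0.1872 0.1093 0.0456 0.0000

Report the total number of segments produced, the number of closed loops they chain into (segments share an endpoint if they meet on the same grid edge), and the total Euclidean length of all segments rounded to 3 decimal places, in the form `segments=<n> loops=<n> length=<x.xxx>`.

segments=14 loops=1 length=12.620

cell (0,0): code 0100 → (0.253,1.000)–(1.000,0.262)
cell (0,1): code 1100 → (0.075,2.000)–(0.253,1.000)
cell (0,2): code 1100 → (0.156,3.000)–(0.075,2.000)
cell (0,3): code 1100 → (0.443,4.000)–(0.156,3.000)
cell (0,4): code 1000 → (1.000,4.572)–(0.443,4.000)
cell (1,0): code 0110 → (1.000,0.262)–(2.000,0.154)
cell (1,4): code 1001 → (2.000,4.577)–(1.000,4.572)
cell (2,0): code 0110 → (2.000,0.154)–(3.000,0.674)
cell (2,3): code 1011 → (3.000,3.567)–(2.641,4.000)
cell (2,4): code 0001 → (2.641,4.000)–(2.000,4.577)
cell (3,0): code 0010 → (3.000,0.674)–(3.299,1.000)
cell (3,1): code 0011 → (3.299,1.000)–(3.563,2.000)
cell (3,2): code 0011 → (3.563,2.000)–(3.309,3.000)
cell (3,3): code 0001 → (3.309,3.000)–(3.000,3.567)
total: 14 segments, chained into 1 closed loop(s), length Σ = 12.619594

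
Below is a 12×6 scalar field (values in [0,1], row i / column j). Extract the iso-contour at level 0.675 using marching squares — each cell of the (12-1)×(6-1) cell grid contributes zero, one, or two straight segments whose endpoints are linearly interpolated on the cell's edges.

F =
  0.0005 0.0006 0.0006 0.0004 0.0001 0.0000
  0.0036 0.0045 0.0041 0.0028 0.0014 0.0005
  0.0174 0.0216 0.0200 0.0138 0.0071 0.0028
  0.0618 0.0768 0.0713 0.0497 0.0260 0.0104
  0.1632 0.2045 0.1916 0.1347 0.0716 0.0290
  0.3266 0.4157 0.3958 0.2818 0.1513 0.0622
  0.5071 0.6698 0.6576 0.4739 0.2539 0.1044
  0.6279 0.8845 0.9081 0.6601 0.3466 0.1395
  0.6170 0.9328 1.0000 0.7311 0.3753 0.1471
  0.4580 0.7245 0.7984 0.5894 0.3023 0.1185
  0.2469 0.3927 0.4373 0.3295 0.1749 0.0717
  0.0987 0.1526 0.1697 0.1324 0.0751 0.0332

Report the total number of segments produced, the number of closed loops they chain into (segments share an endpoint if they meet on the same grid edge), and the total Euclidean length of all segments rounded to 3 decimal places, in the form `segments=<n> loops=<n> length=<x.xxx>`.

cell (6,0): code 0100 → (6.024,1.000)–(7.000,0.184)
cell (6,1): code 1100 → (6.069,2.000)–(6.024,1.000)
cell (6,2): code 1000 → (7.000,2.940)–(6.069,2.000)
cell (7,0): code 0110 → (7.000,0.184)–(8.000,0.184)
cell (7,2): code 1101 → (7.210,3.000)–(7.000,2.940)
cell (7,3): code 1000 → (8.000,3.158)–(7.210,3.000)
cell (8,0): code 0110 → (8.000,0.184)–(9.000,0.814)
cell (8,2): code 1011 → (9.000,2.590)–(8.396,3.000)
cell (8,3): code 0001 → (8.396,3.000)–(8.000,3.158)
cell (9,0): code 0010 → (9.000,0.814)–(9.149,1.000)
cell (9,1): code 0011 → (9.149,1.000)–(9.342,2.000)
cell (9,2): code 0001 → (9.342,2.000)–(9.000,2.590)
total: 12 segments, chained into 1 closed loop(s), length Σ = 9.896975

segments=12 loops=1 length=9.897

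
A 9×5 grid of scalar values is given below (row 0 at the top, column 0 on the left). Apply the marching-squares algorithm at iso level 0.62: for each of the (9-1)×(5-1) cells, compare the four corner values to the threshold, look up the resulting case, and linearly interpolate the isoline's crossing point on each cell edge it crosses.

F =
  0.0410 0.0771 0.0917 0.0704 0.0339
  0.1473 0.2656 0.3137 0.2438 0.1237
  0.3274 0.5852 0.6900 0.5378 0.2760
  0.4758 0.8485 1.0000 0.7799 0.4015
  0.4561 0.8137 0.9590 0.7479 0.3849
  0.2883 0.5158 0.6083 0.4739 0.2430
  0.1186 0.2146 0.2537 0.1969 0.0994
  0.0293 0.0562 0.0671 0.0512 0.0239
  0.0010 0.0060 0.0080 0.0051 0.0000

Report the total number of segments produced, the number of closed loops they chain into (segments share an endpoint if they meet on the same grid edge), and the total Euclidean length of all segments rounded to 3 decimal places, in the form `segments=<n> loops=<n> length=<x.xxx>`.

cell (1,1): code 0100 → (1.814,2.000)–(2.000,1.332)
cell (1,2): code 1000 → (2.000,2.460)–(1.814,2.000)
cell (2,0): code 0100 → (2.132,1.000)–(3.000,0.387)
cell (2,1): code 1110 → (2.000,1.332)–(2.132,1.000)
cell (2,2): code 1101 → (2.340,3.000)–(2.000,2.460)
cell (2,3): code 1000 → (3.000,3.423)–(2.340,3.000)
cell (3,0): code 0110 → (3.000,0.387)–(4.000,0.458)
cell (3,3): code 1001 → (4.000,3.352)–(3.000,3.423)
cell (4,0): code 0010 → (4.000,0.458)–(4.650,1.000)
cell (4,1): code 0011 → (4.650,1.000)–(4.967,2.000)
cell (4,2): code 0011 → (4.967,2.000)–(4.467,3.000)
cell (4,3): code 0001 → (4.467,3.000)–(4.000,3.352)
total: 12 segments, chained into 1 closed loop(s), length Σ = 9.634406

segments=12 loops=1 length=9.634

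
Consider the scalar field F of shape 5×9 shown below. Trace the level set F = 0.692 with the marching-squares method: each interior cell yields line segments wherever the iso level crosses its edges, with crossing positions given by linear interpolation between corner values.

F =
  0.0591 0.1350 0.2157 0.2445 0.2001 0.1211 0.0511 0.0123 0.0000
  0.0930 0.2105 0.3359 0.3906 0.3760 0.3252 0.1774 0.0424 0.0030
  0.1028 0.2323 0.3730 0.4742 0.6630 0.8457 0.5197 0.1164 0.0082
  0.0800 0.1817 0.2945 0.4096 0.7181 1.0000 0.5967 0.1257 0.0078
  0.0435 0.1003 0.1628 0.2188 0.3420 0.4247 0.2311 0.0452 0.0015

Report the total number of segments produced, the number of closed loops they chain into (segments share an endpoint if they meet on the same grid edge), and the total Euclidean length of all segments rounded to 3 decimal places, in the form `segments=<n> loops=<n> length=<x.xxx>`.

segments=8 loops=1 length=5.666

cell (1,4): code 0100 → (1.705,5.000)–(2.000,4.159)
cell (1,5): code 1000 → (2.000,5.471)–(1.705,5.000)
cell (2,3): code 0100 → (2.526,4.000)–(3.000,3.915)
cell (2,4): code 1110 → (2.000,4.159)–(2.526,4.000)
cell (2,5): code 1001 → (3.000,5.764)–(2.000,5.471)
cell (3,3): code 0010 → (3.000,3.915)–(3.069,4.000)
cell (3,4): code 0011 → (3.069,4.000)–(3.535,5.000)
cell (3,5): code 0001 → (3.535,5.000)–(3.000,5.764)
total: 8 segments, chained into 1 closed loop(s), length Σ = 5.665962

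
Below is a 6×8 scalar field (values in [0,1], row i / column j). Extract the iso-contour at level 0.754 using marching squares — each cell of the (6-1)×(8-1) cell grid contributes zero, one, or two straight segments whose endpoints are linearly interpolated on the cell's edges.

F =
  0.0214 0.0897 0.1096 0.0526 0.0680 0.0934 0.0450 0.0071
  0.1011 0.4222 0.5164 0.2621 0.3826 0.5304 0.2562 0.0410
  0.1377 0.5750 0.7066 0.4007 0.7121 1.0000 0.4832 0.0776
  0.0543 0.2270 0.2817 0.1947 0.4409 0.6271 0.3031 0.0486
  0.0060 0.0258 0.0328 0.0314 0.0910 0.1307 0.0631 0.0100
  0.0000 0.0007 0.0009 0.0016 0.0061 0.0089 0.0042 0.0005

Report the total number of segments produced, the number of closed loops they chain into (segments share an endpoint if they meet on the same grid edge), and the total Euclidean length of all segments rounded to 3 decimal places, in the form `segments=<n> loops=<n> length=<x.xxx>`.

cell (1,4): code 0100 → (1.476,5.000)–(2.000,4.146)
cell (1,5): code 1000 → (2.000,5.476)–(1.476,5.000)
cell (2,4): code 0010 → (2.000,4.146)–(2.660,5.000)
cell (2,5): code 0001 → (2.660,5.000)–(2.000,5.476)
total: 4 segments, chained into 1 closed loop(s), length Σ = 3.603065

segments=4 loops=1 length=3.603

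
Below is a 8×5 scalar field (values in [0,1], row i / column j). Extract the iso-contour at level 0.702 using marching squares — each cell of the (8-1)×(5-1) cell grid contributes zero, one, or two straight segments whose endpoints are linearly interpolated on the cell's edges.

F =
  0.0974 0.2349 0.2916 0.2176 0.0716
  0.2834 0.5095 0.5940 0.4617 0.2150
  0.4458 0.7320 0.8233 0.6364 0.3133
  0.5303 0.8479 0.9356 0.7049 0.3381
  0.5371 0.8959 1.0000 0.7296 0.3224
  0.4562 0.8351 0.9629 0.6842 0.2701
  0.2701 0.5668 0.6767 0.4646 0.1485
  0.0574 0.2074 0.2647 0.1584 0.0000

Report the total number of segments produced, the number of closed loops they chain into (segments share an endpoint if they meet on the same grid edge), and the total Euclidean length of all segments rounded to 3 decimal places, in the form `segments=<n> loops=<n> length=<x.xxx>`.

segments=14 loops=1 length=11.236

cell (1,0): code 0100 → (1.865,1.000)–(2.000,0.895)
cell (1,1): code 1100 → (1.471,2.000)–(1.865,1.000)
cell (1,2): code 1000 → (2.000,2.649)–(1.471,2.000)
cell (2,0): code 0110 → (2.000,0.895)–(3.000,0.541)
cell (2,2): code 1101 → (2.958,3.000)–(2.000,2.649)
cell (2,3): code 1000 → (3.000,3.008)–(2.958,3.000)
cell (3,0): code 0110 → (3.000,0.541)–(4.000,0.460)
cell (3,3): code 1001 → (4.000,3.068)–(3.000,3.008)
cell (4,0): code 0110 → (4.000,0.460)–(5.000,0.649)
cell (4,2): code 1011 → (5.000,2.936)–(4.608,3.000)
cell (4,3): code 0001 → (4.608,3.000)–(4.000,3.068)
cell (5,0): code 0010 → (5.000,0.649)–(5.496,1.000)
cell (5,1): code 0011 → (5.496,1.000)–(5.912,2.000)
cell (5,2): code 0001 → (5.912,2.000)–(5.000,2.936)
total: 14 segments, chained into 1 closed loop(s), length Σ = 11.236125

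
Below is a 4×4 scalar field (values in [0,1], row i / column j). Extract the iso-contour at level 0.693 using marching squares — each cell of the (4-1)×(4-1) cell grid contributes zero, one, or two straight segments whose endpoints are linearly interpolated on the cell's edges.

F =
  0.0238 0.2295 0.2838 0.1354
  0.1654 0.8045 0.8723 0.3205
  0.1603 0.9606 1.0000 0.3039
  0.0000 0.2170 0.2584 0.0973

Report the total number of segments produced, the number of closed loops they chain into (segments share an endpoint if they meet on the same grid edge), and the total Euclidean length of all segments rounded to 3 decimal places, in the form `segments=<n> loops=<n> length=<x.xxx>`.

cell (0,0): code 0100 → (0.806,1.000)–(1.000,0.826)
cell (0,1): code 1100 → (0.695,2.000)–(0.806,1.000)
cell (0,2): code 1000 → (1.000,2.325)–(0.695,2.000)
cell (1,0): code 0110 → (1.000,0.826)–(2.000,0.666)
cell (1,2): code 1001 → (2.000,2.441)–(1.000,2.325)
cell (2,0): code 0010 → (2.000,0.666)–(2.360,1.000)
cell (2,1): code 0011 → (2.360,1.000)–(2.414,2.000)
cell (2,2): code 0001 → (2.414,2.000)–(2.000,2.441)
total: 8 segments, chained into 1 closed loop(s), length Σ = 5.829389

segments=8 loops=1 length=5.829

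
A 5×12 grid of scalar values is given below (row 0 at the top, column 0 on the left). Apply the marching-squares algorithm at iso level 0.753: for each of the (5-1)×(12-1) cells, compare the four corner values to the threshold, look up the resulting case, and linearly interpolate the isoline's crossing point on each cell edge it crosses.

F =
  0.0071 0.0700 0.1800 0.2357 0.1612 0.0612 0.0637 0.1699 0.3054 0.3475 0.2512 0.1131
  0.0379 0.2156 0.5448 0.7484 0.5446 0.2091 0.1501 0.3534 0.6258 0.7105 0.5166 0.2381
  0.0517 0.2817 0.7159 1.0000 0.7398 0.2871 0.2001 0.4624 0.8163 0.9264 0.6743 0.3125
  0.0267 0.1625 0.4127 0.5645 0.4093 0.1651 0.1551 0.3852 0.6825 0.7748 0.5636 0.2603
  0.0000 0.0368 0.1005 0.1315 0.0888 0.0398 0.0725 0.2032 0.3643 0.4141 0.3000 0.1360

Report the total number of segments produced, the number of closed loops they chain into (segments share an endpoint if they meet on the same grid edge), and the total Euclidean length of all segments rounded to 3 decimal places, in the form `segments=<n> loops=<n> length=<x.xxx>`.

cell (1,2): code 0100 → (1.018,3.000)–(2.000,2.131)
cell (1,3): code 1000 → (2.000,3.949)–(1.018,3.000)
cell (1,7): code 0100 → (1.668,8.000)–(2.000,7.821)
cell (1,8): code 1100 → (1.197,9.000)–(1.668,8.000)
cell (1,9): code 1000 → (2.000,9.688)–(1.197,9.000)
cell (2,2): code 0010 → (2.000,2.131)–(2.567,3.000)
cell (2,3): code 0001 → (2.567,3.000)–(2.000,3.949)
cell (2,7): code 0010 → (2.000,7.821)–(2.473,8.000)
cell (2,8): code 0111 → (2.473,8.000)–(3.000,8.764)
cell (2,9): code 1001 → (3.000,9.103)–(2.000,9.688)
cell (3,8): code 0010 → (3.000,8.764)–(3.060,9.000)
cell (3,9): code 0001 → (3.060,9.000)–(3.000,9.103)
total: 12 segments, chained into 2 closed loop(s), length Σ = 10.316365

segments=12 loops=2 length=10.316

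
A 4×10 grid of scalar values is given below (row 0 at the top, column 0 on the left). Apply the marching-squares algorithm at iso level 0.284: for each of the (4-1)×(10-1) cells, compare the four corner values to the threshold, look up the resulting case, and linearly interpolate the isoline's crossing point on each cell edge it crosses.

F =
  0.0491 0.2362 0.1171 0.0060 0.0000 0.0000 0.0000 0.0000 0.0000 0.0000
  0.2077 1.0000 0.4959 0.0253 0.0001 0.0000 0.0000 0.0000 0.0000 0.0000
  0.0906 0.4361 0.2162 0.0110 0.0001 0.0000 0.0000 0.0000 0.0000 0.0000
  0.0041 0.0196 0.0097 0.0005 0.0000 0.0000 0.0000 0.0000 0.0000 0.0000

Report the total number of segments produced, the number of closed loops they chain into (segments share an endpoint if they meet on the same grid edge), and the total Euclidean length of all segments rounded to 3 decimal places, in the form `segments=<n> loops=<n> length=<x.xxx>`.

cell (0,0): code 0100 → (0.063,1.000)–(1.000,0.096)
cell (0,1): code 1100 → (0.441,2.000)–(0.063,1.000)
cell (0,2): code 1000 → (1.000,2.450)–(0.441,2.000)
cell (1,0): code 0110 → (1.000,0.096)–(2.000,0.560)
cell (1,1): code 1011 → (2.000,1.692)–(1.758,2.000)
cell (1,2): code 0001 → (1.758,2.000)–(1.000,2.450)
cell (2,0): code 0010 → (2.000,0.560)–(2.365,1.000)
cell (2,1): code 0001 → (2.365,1.000)–(2.000,1.692)
total: 8 segments, chained into 1 closed loop(s), length Σ = 6.819089

segments=8 loops=1 length=6.819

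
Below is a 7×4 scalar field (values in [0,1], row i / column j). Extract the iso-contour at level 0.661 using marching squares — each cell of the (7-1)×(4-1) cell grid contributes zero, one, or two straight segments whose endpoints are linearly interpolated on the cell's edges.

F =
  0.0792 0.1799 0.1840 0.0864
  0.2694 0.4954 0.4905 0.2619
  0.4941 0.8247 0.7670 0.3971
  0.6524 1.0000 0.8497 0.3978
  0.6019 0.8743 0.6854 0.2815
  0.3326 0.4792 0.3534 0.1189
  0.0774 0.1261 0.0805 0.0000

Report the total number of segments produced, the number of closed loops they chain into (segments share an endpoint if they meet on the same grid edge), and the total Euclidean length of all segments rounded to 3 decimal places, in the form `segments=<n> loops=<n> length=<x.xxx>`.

cell (1,0): code 0100 → (1.503,1.000)–(2.000,0.505)
cell (1,1): code 1100 → (1.617,2.000)–(1.503,1.000)
cell (1,2): code 1000 → (2.000,2.287)–(1.617,2.000)
cell (2,0): code 0110 → (2.000,0.505)–(3.000,0.025)
cell (2,2): code 1001 → (3.000,2.418)–(2.000,2.287)
cell (3,0): code 0110 → (3.000,0.025)–(4.000,0.217)
cell (3,2): code 1001 → (4.000,2.060)–(3.000,2.418)
cell (4,0): code 0010 → (4.000,0.217)–(4.540,1.000)
cell (4,1): code 0011 → (4.540,1.000)–(4.073,2.000)
cell (4,2): code 0001 → (4.073,2.000)–(4.000,2.060)
total: 10 segments, chained into 1 closed loop(s), length Σ = 8.534367

segments=10 loops=1 length=8.534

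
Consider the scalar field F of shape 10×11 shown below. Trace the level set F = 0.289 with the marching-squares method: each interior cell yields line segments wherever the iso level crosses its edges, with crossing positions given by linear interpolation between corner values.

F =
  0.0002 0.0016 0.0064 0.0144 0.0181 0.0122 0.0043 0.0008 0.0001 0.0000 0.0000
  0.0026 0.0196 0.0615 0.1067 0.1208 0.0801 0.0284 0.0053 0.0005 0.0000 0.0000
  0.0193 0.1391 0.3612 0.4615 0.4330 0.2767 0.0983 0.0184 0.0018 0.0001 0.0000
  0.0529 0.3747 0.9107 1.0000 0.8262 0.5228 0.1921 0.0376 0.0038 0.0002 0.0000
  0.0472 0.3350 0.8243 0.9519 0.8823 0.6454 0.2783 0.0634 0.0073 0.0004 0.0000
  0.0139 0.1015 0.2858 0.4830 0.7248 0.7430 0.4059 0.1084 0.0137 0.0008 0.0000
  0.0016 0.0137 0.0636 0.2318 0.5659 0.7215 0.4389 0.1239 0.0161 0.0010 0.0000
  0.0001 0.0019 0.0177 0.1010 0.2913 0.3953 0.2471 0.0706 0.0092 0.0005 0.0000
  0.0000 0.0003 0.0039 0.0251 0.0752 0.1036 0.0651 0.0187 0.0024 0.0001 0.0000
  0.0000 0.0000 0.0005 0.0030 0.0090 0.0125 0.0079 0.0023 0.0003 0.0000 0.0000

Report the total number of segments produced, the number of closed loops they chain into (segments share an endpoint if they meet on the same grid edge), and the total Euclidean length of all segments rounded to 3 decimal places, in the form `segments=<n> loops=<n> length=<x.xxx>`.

cell (1,1): code 0100 → (1.759,2.000)–(2.000,1.675)
cell (1,2): code 1100 → (1.514,3.000)–(1.759,2.000)
cell (1,3): code 1100 → (1.539,4.000)–(1.514,3.000)
cell (1,4): code 1000 → (2.000,4.921)–(1.539,4.000)
cell (2,0): code 0100 → (2.636,1.000)–(3.000,0.734)
cell (2,1): code 1110 → (2.000,1.675)–(2.636,1.000)
cell (2,4): code 1101 → (2.050,5.000)–(2.000,4.921)
cell (2,5): code 1000 → (3.000,5.707)–(2.050,5.000)
cell (3,0): code 0110 → (3.000,0.734)–(4.000,0.840)
cell (3,5): code 1001 → (4.000,5.971)–(3.000,5.707)
cell (4,0): code 0010 → (4.000,0.840)–(4.197,1.000)
cell (4,1): code 0011 → (4.197,1.000)–(4.994,2.000)
cell (4,2): code 0111 → (4.994,2.000)–(5.000,2.016)
cell (4,5): code 1101 → (4.084,6.000)–(4.000,5.971)
cell (4,6): code 1000 → (5.000,6.393)–(4.084,6.000)
cell (5,2): code 0010 → (5.000,2.016)–(5.772,3.000)
cell (5,3): code 0111 → (5.772,3.000)–(6.000,3.171)
cell (5,6): code 1001 → (6.000,6.476)–(5.000,6.393)
cell (6,3): code 0110 → (6.000,3.171)–(7.000,3.988)
cell (6,5): code 1011 → (7.000,5.717)–(6.782,6.000)
cell (6,6): code 0001 → (6.782,6.000)–(6.000,6.476)
cell (7,3): code 0010 → (7.000,3.988)–(7.011,4.000)
cell (7,4): code 0011 → (7.011,4.000)–(7.364,5.000)
cell (7,5): code 0001 → (7.364,5.000)–(7.000,5.717)
total: 24 segments, chained into 1 closed loop(s), length Σ = 17.779788

segments=24 loops=1 length=17.780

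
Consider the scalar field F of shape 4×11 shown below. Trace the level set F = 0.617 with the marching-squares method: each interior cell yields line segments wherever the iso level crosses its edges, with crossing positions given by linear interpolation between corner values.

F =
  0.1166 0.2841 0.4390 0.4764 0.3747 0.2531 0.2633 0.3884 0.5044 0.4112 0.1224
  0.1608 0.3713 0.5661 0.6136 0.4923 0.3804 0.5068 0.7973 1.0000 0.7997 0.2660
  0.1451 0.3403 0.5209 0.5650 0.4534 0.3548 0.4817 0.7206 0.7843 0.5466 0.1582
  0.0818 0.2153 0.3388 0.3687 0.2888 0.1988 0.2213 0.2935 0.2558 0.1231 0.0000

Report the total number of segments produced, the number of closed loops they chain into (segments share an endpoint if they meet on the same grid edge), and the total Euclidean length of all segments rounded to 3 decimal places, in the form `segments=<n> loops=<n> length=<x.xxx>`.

segments=10 loops=1 length=7.935

cell (0,6): code 0100 → (0.559,7.000)–(1.000,6.379)
cell (0,7): code 1100 → (0.227,8.000)–(0.559,7.000)
cell (0,8): code 1100 → (0.530,9.000)–(0.227,8.000)
cell (0,9): code 1000 → (1.000,9.342)–(0.530,9.000)
cell (1,6): code 0110 → (1.000,6.379)–(2.000,6.566)
cell (1,8): code 1011 → (2.000,8.704)–(1.722,9.000)
cell (1,9): code 0001 → (1.722,9.000)–(1.000,9.342)
cell (2,6): code 0010 → (2.000,6.566)–(2.243,7.000)
cell (2,7): code 0011 → (2.243,7.000)–(2.317,8.000)
cell (2,8): code 0001 → (2.317,8.000)–(2.000,8.704)
total: 10 segments, chained into 1 closed loop(s), length Σ = 7.935308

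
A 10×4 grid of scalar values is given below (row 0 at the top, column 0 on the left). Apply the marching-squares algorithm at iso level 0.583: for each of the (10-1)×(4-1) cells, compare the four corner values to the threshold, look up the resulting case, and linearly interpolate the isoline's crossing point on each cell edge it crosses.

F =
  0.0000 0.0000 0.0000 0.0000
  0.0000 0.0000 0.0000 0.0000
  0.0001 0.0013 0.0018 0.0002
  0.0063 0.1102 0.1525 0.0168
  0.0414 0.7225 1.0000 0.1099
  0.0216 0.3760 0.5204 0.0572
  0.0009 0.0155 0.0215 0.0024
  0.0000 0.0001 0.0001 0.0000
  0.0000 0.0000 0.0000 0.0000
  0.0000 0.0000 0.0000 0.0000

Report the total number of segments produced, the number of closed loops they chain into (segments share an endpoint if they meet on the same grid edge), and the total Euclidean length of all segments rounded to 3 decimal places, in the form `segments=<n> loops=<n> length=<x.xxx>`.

segments=6 loops=1 length=4.563

cell (3,0): code 0100 → (3.772,1.000)–(4.000,0.795)
cell (3,1): code 1100 → (3.508,2.000)–(3.772,1.000)
cell (3,2): code 1000 → (4.000,2.468)–(3.508,2.000)
cell (4,0): code 0010 → (4.000,0.795)–(4.403,1.000)
cell (4,1): code 0011 → (4.403,1.000)–(4.869,2.000)
cell (4,2): code 0001 → (4.869,2.000)–(4.000,2.468)
total: 6 segments, chained into 1 closed loop(s), length Σ = 4.563045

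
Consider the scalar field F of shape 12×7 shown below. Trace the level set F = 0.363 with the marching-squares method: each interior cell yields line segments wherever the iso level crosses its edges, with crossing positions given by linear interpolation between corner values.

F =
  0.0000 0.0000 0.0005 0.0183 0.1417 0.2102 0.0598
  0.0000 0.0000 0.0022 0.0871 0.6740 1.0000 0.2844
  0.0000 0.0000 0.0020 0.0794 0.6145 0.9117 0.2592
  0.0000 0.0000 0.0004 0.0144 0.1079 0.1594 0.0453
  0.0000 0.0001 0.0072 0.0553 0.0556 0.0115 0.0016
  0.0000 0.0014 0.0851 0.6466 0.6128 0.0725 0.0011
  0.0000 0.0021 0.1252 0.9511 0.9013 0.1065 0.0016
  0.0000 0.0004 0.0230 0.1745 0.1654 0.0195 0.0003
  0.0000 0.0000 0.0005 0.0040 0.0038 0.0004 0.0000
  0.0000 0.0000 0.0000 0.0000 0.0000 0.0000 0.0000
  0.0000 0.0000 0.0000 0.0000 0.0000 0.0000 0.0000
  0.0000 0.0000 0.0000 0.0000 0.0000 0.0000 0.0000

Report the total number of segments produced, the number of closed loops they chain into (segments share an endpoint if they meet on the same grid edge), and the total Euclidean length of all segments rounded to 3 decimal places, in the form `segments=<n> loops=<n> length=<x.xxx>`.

cell (0,3): code 0100 → (0.416,4.000)–(1.000,3.470)
cell (0,4): code 1100 → (0.193,5.000)–(0.416,4.000)
cell (0,5): code 1000 → (1.000,5.890)–(0.193,5.000)
cell (1,3): code 0110 → (1.000,3.470)–(2.000,3.530)
cell (1,5): code 1001 → (2.000,5.841)–(1.000,5.890)
cell (2,3): code 0010 → (2.000,3.530)–(2.496,4.000)
cell (2,4): code 0011 → (2.496,4.000)–(2.729,5.000)
cell (2,5): code 0001 → (2.729,5.000)–(2.000,5.841)
cell (4,2): code 0100 → (4.520,3.000)–(5.000,2.495)
cell (4,3): code 1100 → (4.552,4.000)–(4.520,3.000)
cell (4,4): code 1000 → (5.000,4.462)–(4.552,4.000)
cell (5,2): code 0110 → (5.000,2.495)–(6.000,2.288)
cell (5,4): code 1001 → (6.000,4.677)–(5.000,4.462)
cell (6,2): code 0010 → (6.000,2.288)–(6.757,3.000)
cell (6,3): code 0011 → (6.757,3.000)–(6.731,4.000)
cell (6,4): code 0001 → (6.731,4.000)–(6.000,4.677)
total: 16 segments, chained into 2 closed loop(s), length Σ = 15.262682

segments=16 loops=2 length=15.263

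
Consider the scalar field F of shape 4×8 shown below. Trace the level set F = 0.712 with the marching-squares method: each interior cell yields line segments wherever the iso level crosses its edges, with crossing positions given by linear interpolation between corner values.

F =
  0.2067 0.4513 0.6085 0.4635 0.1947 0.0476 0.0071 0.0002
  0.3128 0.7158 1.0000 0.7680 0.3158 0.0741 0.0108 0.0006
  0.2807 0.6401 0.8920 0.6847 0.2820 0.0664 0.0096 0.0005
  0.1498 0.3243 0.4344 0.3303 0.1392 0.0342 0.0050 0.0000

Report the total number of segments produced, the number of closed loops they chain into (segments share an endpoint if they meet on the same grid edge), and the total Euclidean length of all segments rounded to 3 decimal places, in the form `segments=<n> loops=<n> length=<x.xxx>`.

segments=10 loops=1 length=6.463

cell (0,0): code 0100 → (0.986,1.000)–(1.000,0.991)
cell (0,1): code 1100 → (0.264,2.000)–(0.986,1.000)
cell (0,2): code 1100 → (0.816,3.000)–(0.264,2.000)
cell (0,3): code 1000 → (1.000,3.124)–(0.816,3.000)
cell (1,0): code 0010 → (1.000,0.991)–(1.050,1.000)
cell (1,1): code 0111 → (1.050,1.000)–(2.000,1.285)
cell (1,2): code 1011 → (2.000,2.868)–(1.672,3.000)
cell (1,3): code 0001 → (1.672,3.000)–(1.000,3.124)
cell (2,1): code 0010 → (2.000,1.285)–(2.393,2.000)
cell (2,2): code 0001 → (2.393,2.000)–(2.000,2.868)
total: 10 segments, chained into 1 closed loop(s), length Σ = 6.462531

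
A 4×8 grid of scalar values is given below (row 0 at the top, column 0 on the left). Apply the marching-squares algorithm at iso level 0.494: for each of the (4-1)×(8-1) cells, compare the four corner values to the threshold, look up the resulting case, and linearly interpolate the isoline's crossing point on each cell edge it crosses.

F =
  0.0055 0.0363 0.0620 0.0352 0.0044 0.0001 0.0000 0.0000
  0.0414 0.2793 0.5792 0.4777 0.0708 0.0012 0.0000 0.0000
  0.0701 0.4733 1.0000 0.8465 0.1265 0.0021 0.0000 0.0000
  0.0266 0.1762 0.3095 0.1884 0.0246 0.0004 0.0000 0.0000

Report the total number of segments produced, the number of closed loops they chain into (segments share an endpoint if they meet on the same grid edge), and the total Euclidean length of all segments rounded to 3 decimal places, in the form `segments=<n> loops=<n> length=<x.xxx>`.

segments=8 loops=1 length=6.585

cell (0,1): code 0100 → (0.835,2.000)–(1.000,1.716)
cell (0,2): code 1000 → (1.000,2.839)–(0.835,2.000)
cell (1,1): code 0110 → (1.000,1.716)–(2.000,1.039)
cell (1,2): code 1101 → (1.044,3.000)–(1.000,2.839)
cell (1,3): code 1000 → (2.000,3.490)–(1.044,3.000)
cell (2,1): code 0010 → (2.000,1.039)–(2.733,2.000)
cell (2,2): code 0011 → (2.733,2.000)–(2.536,3.000)
cell (2,3): code 0001 → (2.536,3.000)–(2.000,3.490)
total: 8 segments, chained into 1 closed loop(s), length Σ = 6.584870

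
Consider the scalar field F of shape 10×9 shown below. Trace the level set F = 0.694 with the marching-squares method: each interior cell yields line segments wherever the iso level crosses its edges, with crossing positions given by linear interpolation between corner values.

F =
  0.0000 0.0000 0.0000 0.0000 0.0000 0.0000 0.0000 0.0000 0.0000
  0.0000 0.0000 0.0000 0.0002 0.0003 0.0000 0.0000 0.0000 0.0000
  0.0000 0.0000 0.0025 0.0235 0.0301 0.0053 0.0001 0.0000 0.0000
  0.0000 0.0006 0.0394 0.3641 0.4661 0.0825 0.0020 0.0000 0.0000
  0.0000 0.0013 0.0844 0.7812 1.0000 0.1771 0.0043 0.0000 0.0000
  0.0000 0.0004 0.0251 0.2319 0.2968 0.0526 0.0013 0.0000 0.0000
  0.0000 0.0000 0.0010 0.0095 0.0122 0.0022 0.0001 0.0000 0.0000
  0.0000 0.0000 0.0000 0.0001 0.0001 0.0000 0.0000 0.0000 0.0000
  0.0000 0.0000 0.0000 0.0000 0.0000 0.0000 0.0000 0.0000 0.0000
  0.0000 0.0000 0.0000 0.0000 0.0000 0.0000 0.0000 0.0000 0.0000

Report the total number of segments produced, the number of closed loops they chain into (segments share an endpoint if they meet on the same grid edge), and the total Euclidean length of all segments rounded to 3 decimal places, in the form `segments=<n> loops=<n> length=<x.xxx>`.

segments=6 loops=1 length=3.803

cell (3,2): code 0100 → (3.791,3.000)–(4.000,2.875)
cell (3,3): code 1100 → (3.427,4.000)–(3.791,3.000)
cell (3,4): code 1000 → (4.000,4.372)–(3.427,4.000)
cell (4,2): code 0010 → (4.000,2.875)–(4.159,3.000)
cell (4,3): code 0011 → (4.159,3.000)–(4.435,4.000)
cell (4,4): code 0001 → (4.435,4.000)–(4.000,4.372)
total: 6 segments, chained into 1 closed loop(s), length Σ = 3.803108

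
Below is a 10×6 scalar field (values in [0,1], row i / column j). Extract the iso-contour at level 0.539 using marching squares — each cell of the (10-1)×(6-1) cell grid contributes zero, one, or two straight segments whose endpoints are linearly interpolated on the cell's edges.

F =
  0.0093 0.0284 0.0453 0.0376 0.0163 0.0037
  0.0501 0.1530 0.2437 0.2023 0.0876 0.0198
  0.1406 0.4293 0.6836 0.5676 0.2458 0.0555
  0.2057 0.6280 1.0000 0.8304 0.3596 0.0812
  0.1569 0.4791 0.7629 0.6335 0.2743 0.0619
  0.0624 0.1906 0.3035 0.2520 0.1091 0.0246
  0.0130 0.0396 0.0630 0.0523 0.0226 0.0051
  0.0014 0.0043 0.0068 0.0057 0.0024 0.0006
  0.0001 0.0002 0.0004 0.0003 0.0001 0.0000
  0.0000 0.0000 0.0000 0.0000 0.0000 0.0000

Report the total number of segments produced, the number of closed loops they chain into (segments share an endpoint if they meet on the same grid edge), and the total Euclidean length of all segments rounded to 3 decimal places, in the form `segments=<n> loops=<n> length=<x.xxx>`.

segments=12 loops=1 length=8.600

cell (1,1): code 0100 → (1.671,2.000)–(2.000,1.431)
cell (1,2): code 1100 → (1.922,3.000)–(1.671,2.000)
cell (1,3): code 1000 → (2.000,3.089)–(1.922,3.000)
cell (2,0): code 0100 → (2.552,1.000)–(3.000,0.789)
cell (2,1): code 1110 → (2.000,1.431)–(2.552,1.000)
cell (2,3): code 1001 → (3.000,3.619)–(2.000,3.089)
cell (3,0): code 0010 → (3.000,0.789)–(3.598,1.000)
cell (3,1): code 0111 → (3.598,1.000)–(4.000,1.211)
cell (3,3): code 1001 → (4.000,3.263)–(3.000,3.619)
cell (4,1): code 0010 → (4.000,1.211)–(4.487,2.000)
cell (4,2): code 0011 → (4.487,2.000)–(4.248,3.000)
cell (4,3): code 0001 → (4.248,3.000)–(4.000,3.263)
total: 12 segments, chained into 1 closed loop(s), length Σ = 8.600078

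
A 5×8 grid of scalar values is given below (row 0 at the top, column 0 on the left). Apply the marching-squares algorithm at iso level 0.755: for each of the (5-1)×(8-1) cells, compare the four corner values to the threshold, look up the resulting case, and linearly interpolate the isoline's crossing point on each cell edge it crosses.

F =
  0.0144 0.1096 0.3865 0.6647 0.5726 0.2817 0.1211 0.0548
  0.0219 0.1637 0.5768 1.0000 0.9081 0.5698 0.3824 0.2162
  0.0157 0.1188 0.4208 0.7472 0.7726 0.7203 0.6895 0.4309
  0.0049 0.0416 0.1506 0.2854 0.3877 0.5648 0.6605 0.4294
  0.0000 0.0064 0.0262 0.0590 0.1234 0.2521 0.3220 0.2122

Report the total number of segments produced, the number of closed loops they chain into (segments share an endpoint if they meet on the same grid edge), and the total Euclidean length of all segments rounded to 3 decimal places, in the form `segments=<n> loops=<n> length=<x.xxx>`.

segments=8 loops=1 length=6.090

cell (0,2): code 0100 → (0.269,3.000)–(1.000,2.421)
cell (0,3): code 1100 → (0.544,4.000)–(0.269,3.000)
cell (0,4): code 1000 → (1.000,4.453)–(0.544,4.000)
cell (1,2): code 0010 → (1.000,2.421)–(1.969,3.000)
cell (1,3): code 0111 → (1.969,3.000)–(2.000,3.307)
cell (1,4): code 1001 → (2.000,4.337)–(1.000,4.453)
cell (2,3): code 0010 → (2.000,3.307)–(2.046,4.000)
cell (2,4): code 0001 → (2.046,4.000)–(2.000,4.337)
total: 8 segments, chained into 1 closed loop(s), length Σ = 6.090140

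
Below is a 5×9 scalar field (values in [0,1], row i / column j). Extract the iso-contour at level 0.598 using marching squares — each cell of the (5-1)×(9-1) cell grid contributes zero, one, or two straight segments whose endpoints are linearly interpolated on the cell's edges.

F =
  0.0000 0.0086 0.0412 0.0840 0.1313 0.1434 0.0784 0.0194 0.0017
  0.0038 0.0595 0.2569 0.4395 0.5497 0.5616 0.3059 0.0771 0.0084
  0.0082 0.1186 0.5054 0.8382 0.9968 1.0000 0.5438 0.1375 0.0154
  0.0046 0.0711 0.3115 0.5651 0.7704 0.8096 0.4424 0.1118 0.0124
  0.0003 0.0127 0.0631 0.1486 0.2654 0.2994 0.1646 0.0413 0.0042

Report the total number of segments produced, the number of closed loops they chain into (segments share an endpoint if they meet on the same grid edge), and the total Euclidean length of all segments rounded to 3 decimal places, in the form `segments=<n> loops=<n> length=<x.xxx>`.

segments=10 loops=1 length=9.256

cell (1,2): code 0100 → (1.398,3.000)–(2.000,2.278)
cell (1,3): code 1100 → (1.108,4.000)–(1.398,3.000)
cell (1,4): code 1100 → (1.083,5.000)–(1.108,4.000)
cell (1,5): code 1000 → (2.000,5.881)–(1.083,5.000)
cell (2,2): code 0010 → (2.000,2.278)–(2.880,3.000)
cell (2,3): code 0111 → (2.880,3.000)–(3.000,3.160)
cell (2,5): code 1001 → (3.000,5.576)–(2.000,5.881)
cell (3,3): code 0010 → (3.000,3.160)–(3.341,4.000)
cell (3,4): code 0011 → (3.341,4.000)–(3.415,5.000)
cell (3,5): code 0001 → (3.415,5.000)–(3.000,5.576)
total: 10 segments, chained into 1 closed loop(s), length Σ = 9.256140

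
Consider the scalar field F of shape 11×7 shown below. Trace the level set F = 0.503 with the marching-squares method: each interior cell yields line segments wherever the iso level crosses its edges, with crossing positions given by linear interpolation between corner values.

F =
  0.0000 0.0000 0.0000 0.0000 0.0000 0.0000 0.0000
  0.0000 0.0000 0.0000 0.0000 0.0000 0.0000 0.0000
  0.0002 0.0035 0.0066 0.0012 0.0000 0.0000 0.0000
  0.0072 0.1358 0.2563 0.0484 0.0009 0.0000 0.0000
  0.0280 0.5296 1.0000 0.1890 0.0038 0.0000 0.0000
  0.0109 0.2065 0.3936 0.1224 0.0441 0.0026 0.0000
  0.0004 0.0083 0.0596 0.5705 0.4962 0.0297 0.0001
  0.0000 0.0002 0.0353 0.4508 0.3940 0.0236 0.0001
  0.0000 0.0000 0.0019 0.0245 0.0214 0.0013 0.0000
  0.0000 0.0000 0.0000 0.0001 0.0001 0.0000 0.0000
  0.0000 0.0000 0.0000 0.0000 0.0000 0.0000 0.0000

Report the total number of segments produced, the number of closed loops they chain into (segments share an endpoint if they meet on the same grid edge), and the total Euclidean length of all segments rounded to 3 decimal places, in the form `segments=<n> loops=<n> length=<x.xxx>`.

cell (3,0): code 0100 → (3.932,1.000)–(4.000,0.947)
cell (3,1): code 1100 → (3.332,2.000)–(3.932,1.000)
cell (3,2): code 1000 → (4.000,2.613)–(3.332,2.000)
cell (4,0): code 0010 → (4.000,0.947)–(4.082,1.000)
cell (4,1): code 0011 → (4.082,1.000)–(4.820,2.000)
cell (4,2): code 0001 → (4.820,2.000)–(4.000,2.613)
cell (5,2): code 0100 → (5.849,3.000)–(6.000,2.868)
cell (5,3): code 1000 → (6.000,3.908)–(5.849,3.000)
cell (6,2): code 0010 → (6.000,2.868)–(6.564,3.000)
cell (6,3): code 0001 → (6.564,3.000)–(6.000,3.908)
total: 10 segments, chained into 2 closed loop(s), length Σ = 7.292562

segments=10 loops=2 length=7.293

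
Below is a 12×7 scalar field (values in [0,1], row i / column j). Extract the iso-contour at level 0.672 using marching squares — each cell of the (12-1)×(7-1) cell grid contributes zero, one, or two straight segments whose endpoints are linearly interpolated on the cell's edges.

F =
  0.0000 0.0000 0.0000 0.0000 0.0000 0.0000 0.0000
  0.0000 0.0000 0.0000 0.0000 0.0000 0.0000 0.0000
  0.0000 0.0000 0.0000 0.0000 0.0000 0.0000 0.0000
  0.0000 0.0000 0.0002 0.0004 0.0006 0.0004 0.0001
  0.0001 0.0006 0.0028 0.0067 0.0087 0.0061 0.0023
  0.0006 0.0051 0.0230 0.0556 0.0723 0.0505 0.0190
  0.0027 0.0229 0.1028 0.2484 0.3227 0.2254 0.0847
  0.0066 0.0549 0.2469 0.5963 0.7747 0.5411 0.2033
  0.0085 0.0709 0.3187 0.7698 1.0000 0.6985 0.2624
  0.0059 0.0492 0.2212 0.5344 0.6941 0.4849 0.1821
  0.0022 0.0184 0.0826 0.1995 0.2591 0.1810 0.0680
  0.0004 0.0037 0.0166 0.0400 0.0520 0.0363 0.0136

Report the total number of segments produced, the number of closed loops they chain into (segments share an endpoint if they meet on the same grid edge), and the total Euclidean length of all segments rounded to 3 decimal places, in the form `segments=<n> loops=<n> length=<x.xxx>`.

segments=12 loops=1 length=6.673

cell (6,3): code 0100 → (6.773,4.000)–(7.000,3.424)
cell (6,4): code 1000 → (7.000,4.440)–(6.773,4.000)
cell (7,2): code 0100 → (7.436,3.000)–(8.000,2.783)
cell (7,3): code 1110 → (7.000,3.424)–(7.436,3.000)
cell (7,4): code 1101 → (7.832,5.000)–(7.000,4.440)
cell (7,5): code 1000 → (8.000,5.061)–(7.832,5.000)
cell (8,2): code 0010 → (8.000,2.783)–(8.415,3.000)
cell (8,3): code 0111 → (8.415,3.000)–(9.000,3.862)
cell (8,4): code 1011 → (9.000,4.106)–(8.124,5.000)
cell (8,5): code 0001 → (8.124,5.000)–(8.000,5.061)
cell (9,3): code 0010 → (9.000,3.862)–(9.051,4.000)
cell (9,4): code 0001 → (9.051,4.000)–(9.000,4.106)
total: 12 segments, chained into 1 closed loop(s), length Σ = 6.672593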